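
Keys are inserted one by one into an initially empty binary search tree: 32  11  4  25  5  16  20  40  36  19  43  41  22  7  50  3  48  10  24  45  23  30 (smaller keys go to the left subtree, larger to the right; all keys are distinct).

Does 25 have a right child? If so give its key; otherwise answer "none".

30

Insert 32: tree is empty, so 32 becomes the root.
Insert 11: 11 < 32 → go left. Place as left child of 32.
Insert 4: 4 < 32 → go left; 4 < 11 → go left. Place as left child of 11.
Insert 25: 25 < 32 → go left; 25 > 11 → go right. Place as right child of 11.
Insert 5: 5 < 32 → go left; 5 < 11 → go left; 5 > 4 → go right. Place as right child of 4.
Insert 16: 16 < 32 → go left; 16 > 11 → go right; 16 < 25 → go left. Place as left child of 25.
Insert 20: 20 < 32 → go left; 20 > 11 → go right; 20 < 25 → go left; 20 > 16 → go right. Place as right child of 16.
Insert 40: 40 > 32 → go right. Place as right child of 32.
Insert 36: 36 > 32 → go right; 36 < 40 → go left. Place as left child of 40.
Insert 19: 19 < 32 → go left; 19 > 11 → go right; 19 < 25 → go left; 19 > 16 → go right; 19 < 20 → go left. Place as left child of 20.
Insert 43: 43 > 32 → go right; 43 > 40 → go right. Place as right child of 40.
Insert 41: 41 > 32 → go right; 41 > 40 → go right; 41 < 43 → go left. Place as left child of 43.
Insert 22: 22 < 32 → go left; 22 > 11 → go right; 22 < 25 → go left; 22 > 16 → go right; 22 > 20 → go right. Place as right child of 20.
Insert 7: 7 < 32 → go left; 7 < 11 → go left; 7 > 4 → go right; 7 > 5 → go right. Place as right child of 5.
Insert 50: 50 > 32 → go right; 50 > 40 → go right; 50 > 43 → go right. Place as right child of 43.
Insert 3: 3 < 32 → go left; 3 < 11 → go left; 3 < 4 → go left. Place as left child of 4.
Insert 48: 48 > 32 → go right; 48 > 40 → go right; 48 > 43 → go right; 48 < 50 → go left. Place as left child of 50.
Insert 10: 10 < 32 → go left; 10 < 11 → go left; 10 > 4 → go right; 10 > 5 → go right; 10 > 7 → go right. Place as right child of 7.
Insert 24: 24 < 32 → go left; 24 > 11 → go right; 24 < 25 → go left; 24 > 16 → go right; 24 > 20 → go right; 24 > 22 → go right. Place as right child of 22.
Insert 45: 45 > 32 → go right; 45 > 40 → go right; 45 > 43 → go right; 45 < 50 → go left; 45 < 48 → go left. Place as left child of 48.
Insert 23: 23 < 32 → go left; 23 > 11 → go right; 23 < 25 → go left; 23 > 16 → go right; 23 > 20 → go right; 23 > 22 → go right; 23 < 24 → go left. Place as left child of 24.
Insert 30: 30 < 32 → go left; 30 > 11 → go right; 30 > 25 → go right. Place as right child of 25.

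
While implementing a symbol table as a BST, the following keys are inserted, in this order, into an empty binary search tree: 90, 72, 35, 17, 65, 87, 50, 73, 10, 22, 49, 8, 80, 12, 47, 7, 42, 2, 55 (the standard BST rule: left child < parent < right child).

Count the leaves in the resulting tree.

6

Insert 90: tree is empty, so 90 becomes the root.
Insert 72: 72 < 90 → go left. Place as left child of 90.
Insert 35: 35 < 90 → go left; 35 < 72 → go left. Place as left child of 72.
Insert 17: 17 < 90 → go left; 17 < 72 → go left; 17 < 35 → go left. Place as left child of 35.
Insert 65: 65 < 90 → go left; 65 < 72 → go left; 65 > 35 → go right. Place as right child of 35.
Insert 87: 87 < 90 → go left; 87 > 72 → go right. Place as right child of 72.
Insert 50: 50 < 90 → go left; 50 < 72 → go left; 50 > 35 → go right; 50 < 65 → go left. Place as left child of 65.
Insert 73: 73 < 90 → go left; 73 > 72 → go right; 73 < 87 → go left. Place as left child of 87.
Insert 10: 10 < 90 → go left; 10 < 72 → go left; 10 < 35 → go left; 10 < 17 → go left. Place as left child of 17.
Insert 22: 22 < 90 → go left; 22 < 72 → go left; 22 < 35 → go left; 22 > 17 → go right. Place as right child of 17.
Insert 49: 49 < 90 → go left; 49 < 72 → go left; 49 > 35 → go right; 49 < 65 → go left; 49 < 50 → go left. Place as left child of 50.
Insert 8: 8 < 90 → go left; 8 < 72 → go left; 8 < 35 → go left; 8 < 17 → go left; 8 < 10 → go left. Place as left child of 10.
Insert 80: 80 < 90 → go left; 80 > 72 → go right; 80 < 87 → go left; 80 > 73 → go right. Place as right child of 73.
Insert 12: 12 < 90 → go left; 12 < 72 → go left; 12 < 35 → go left; 12 < 17 → go left; 12 > 10 → go right. Place as right child of 10.
Insert 47: 47 < 90 → go left; 47 < 72 → go left; 47 > 35 → go right; 47 < 65 → go left; 47 < 50 → go left; 47 < 49 → go left. Place as left child of 49.
Insert 7: 7 < 90 → go left; 7 < 72 → go left; 7 < 35 → go left; 7 < 17 → go left; 7 < 10 → go left; 7 < 8 → go left. Place as left child of 8.
Insert 42: 42 < 90 → go left; 42 < 72 → go left; 42 > 35 → go right; 42 < 65 → go left; 42 < 50 → go left; 42 < 49 → go left; 42 < 47 → go left. Place as left child of 47.
Insert 2: 2 < 90 → go left; 2 < 72 → go left; 2 < 35 → go left; 2 < 17 → go left; 2 < 10 → go left; 2 < 8 → go left; 2 < 7 → go left. Place as left child of 7.
Insert 55: 55 < 90 → go left; 55 < 72 → go left; 55 > 35 → go right; 55 < 65 → go left; 55 > 50 → go right. Place as right child of 50.

Leaves: 2, 12, 22, 42, 55, 80 — 6 in total.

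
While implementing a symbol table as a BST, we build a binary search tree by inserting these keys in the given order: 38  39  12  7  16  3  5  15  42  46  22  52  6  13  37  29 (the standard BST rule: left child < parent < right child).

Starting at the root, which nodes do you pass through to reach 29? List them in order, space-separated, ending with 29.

38: root
39: right child of 38 (depth 1)
12: left child of 38 (depth 1)
7: left child of 12 (depth 2)
16: right child of 12 (depth 2)
3: left child of 7 (depth 3)
5: right child of 3 (depth 4)
15: left child of 16 (depth 3)
42: right child of 39 (depth 2)
46: right child of 42 (depth 3)
22: right child of 16 (depth 3)
52: right child of 46 (depth 4)
6: right child of 5 (depth 5)
13: left child of 15 (depth 4)
37: right child of 22 (depth 4)
29: left child of 37 (depth 5)

38 12 16 22 37 29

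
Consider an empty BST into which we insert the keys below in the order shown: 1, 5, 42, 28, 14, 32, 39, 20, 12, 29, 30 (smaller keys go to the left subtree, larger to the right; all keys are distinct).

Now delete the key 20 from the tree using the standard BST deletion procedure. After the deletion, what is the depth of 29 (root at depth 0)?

1: root
5: right child of 1 (depth 1)
42: right child of 5 (depth 2)
28: left child of 42 (depth 3)
14: left child of 28 (depth 4)
32: right child of 28 (depth 4)
39: right child of 32 (depth 5)
20: right child of 14 (depth 5)
12: left child of 14 (depth 5)
29: left child of 32 (depth 5)
30: right child of 29 (depth 6)

Delete 20 (at most one child — splice it out).
After deletion, path to 29: 1 → 5 → 42 → 28 → 32 → 29.

5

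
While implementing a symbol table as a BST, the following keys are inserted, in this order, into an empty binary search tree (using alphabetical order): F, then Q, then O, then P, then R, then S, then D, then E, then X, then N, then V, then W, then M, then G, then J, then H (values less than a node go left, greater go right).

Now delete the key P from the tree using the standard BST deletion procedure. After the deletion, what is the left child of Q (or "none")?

F: root
Q: right child of F (depth 1)
O: left child of Q (depth 2)
P: right child of O (depth 3)
R: right child of Q (depth 2)
S: right child of R (depth 3)
D: left child of F (depth 1)
E: right child of D (depth 2)
X: right child of S (depth 4)
N: left child of O (depth 3)
V: left child of X (depth 5)
W: right child of V (depth 6)
M: left child of N (depth 4)
G: left child of M (depth 5)
J: right child of G (depth 6)
H: left child of J (depth 7)

Delete P (at most one child — splice it out).
After deletion, Q's left child: O.

O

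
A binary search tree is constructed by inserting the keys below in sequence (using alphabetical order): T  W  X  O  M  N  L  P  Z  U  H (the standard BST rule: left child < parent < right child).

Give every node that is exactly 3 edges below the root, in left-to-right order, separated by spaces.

L N Z

Insert T: tree is empty, so T becomes the root.
Insert W: W > T → go right. Place as right child of T.
Insert X: X > T → go right; X > W → go right. Place as right child of W.
Insert O: O < T → go left. Place as left child of T.
Insert M: M < T → go left; M < O → go left. Place as left child of O.
Insert N: N < T → go left; N < O → go left; N > M → go right. Place as right child of M.
Insert L: L < T → go left; L < O → go left; L < M → go left. Place as left child of M.
Insert P: P < T → go left; P > O → go right. Place as right child of O.
Insert Z: Z > T → go right; Z > W → go right; Z > X → go right. Place as right child of X.
Insert U: U > T → go right; U < W → go left. Place as left child of W.
Insert H: H < T → go left; H < O → go left; H < M → go left; H < L → go left. Place as left child of L.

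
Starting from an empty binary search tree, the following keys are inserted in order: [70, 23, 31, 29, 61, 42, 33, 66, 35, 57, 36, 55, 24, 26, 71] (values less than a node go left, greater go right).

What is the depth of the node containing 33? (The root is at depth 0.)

5

Insert 70: tree is empty, so 70 becomes the root.
Insert 23: 23 < 70 → go left. Place as left child of 70.
Insert 31: 31 < 70 → go left; 31 > 23 → go right. Place as right child of 23.
Insert 29: 29 < 70 → go left; 29 > 23 → go right; 29 < 31 → go left. Place as left child of 31.
Insert 61: 61 < 70 → go left; 61 > 23 → go right; 61 > 31 → go right. Place as right child of 31.
Insert 42: 42 < 70 → go left; 42 > 23 → go right; 42 > 31 → go right; 42 < 61 → go left. Place as left child of 61.
Insert 33: 33 < 70 → go left; 33 > 23 → go right; 33 > 31 → go right; 33 < 61 → go left; 33 < 42 → go left. Place as left child of 42.
Insert 66: 66 < 70 → go left; 66 > 23 → go right; 66 > 31 → go right; 66 > 61 → go right. Place as right child of 61.
Insert 35: 35 < 70 → go left; 35 > 23 → go right; 35 > 31 → go right; 35 < 61 → go left; 35 < 42 → go left; 35 > 33 → go right. Place as right child of 33.
Insert 57: 57 < 70 → go left; 57 > 23 → go right; 57 > 31 → go right; 57 < 61 → go left; 57 > 42 → go right. Place as right child of 42.
Insert 36: 36 < 70 → go left; 36 > 23 → go right; 36 > 31 → go right; 36 < 61 → go left; 36 < 42 → go left; 36 > 33 → go right; 36 > 35 → go right. Place as right child of 35.
Insert 55: 55 < 70 → go left; 55 > 23 → go right; 55 > 31 → go right; 55 < 61 → go left; 55 > 42 → go right; 55 < 57 → go left. Place as left child of 57.
Insert 24: 24 < 70 → go left; 24 > 23 → go right; 24 < 31 → go left; 24 < 29 → go left. Place as left child of 29.
Insert 26: 26 < 70 → go left; 26 > 23 → go right; 26 < 31 → go left; 26 < 29 → go left; 26 > 24 → go right. Place as right child of 24.
Insert 71: 71 > 70 → go right. Place as right child of 70.

Path to 33: 70 → 23 → 31 → 61 → 42 → 33, which is 5 edges.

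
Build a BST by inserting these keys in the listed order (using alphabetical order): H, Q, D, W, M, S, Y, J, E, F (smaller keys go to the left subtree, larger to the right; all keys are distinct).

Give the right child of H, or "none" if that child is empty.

Insert H: tree is empty, so H becomes the root.
Insert Q: Q > H → go right. Place as right child of H.
Insert D: D < H → go left. Place as left child of H.
Insert W: W > H → go right; W > Q → go right. Place as right child of Q.
Insert M: M > H → go right; M < Q → go left. Place as left child of Q.
Insert S: S > H → go right; S > Q → go right; S < W → go left. Place as left child of W.
Insert Y: Y > H → go right; Y > Q → go right; Y > W → go right. Place as right child of W.
Insert J: J > H → go right; J < Q → go left; J < M → go left. Place as left child of M.
Insert E: E < H → go left; E > D → go right. Place as right child of D.
Insert F: F < H → go left; F > D → go right; F > E → go right. Place as right child of E.

Q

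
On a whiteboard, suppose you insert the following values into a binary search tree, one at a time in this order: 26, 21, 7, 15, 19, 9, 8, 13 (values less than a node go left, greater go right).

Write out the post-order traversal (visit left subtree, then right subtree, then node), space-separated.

Insert 26: tree is empty, so 26 becomes the root.
Insert 21: 21 < 26 → go left. Place as left child of 26.
Insert 7: 7 < 26 → go left; 7 < 21 → go left. Place as left child of 21.
Insert 15: 15 < 26 → go left; 15 < 21 → go left; 15 > 7 → go right. Place as right child of 7.
Insert 19: 19 < 26 → go left; 19 < 21 → go left; 19 > 7 → go right; 19 > 15 → go right. Place as right child of 15.
Insert 9: 9 < 26 → go left; 9 < 21 → go left; 9 > 7 → go right; 9 < 15 → go left. Place as left child of 15.
Insert 8: 8 < 26 → go left; 8 < 21 → go left; 8 > 7 → go right; 8 < 15 → go left; 8 < 9 → go left. Place as left child of 9.
Insert 13: 13 < 26 → go left; 13 < 21 → go left; 13 > 7 → go right; 13 < 15 → go left; 13 > 9 → go right. Place as right child of 9.

8 13 9 19 15 7 21 26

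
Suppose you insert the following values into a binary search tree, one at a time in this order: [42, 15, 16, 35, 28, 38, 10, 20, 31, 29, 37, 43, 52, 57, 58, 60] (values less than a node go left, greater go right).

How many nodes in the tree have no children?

Insert 42: tree is empty, so 42 becomes the root.
Insert 15: 15 < 42 → go left. Place as left child of 42.
Insert 16: 16 < 42 → go left; 16 > 15 → go right. Place as right child of 15.
Insert 35: 35 < 42 → go left; 35 > 15 → go right; 35 > 16 → go right. Place as right child of 16.
Insert 28: 28 < 42 → go left; 28 > 15 → go right; 28 > 16 → go right; 28 < 35 → go left. Place as left child of 35.
Insert 38: 38 < 42 → go left; 38 > 15 → go right; 38 > 16 → go right; 38 > 35 → go right. Place as right child of 35.
Insert 10: 10 < 42 → go left; 10 < 15 → go left. Place as left child of 15.
Insert 20: 20 < 42 → go left; 20 > 15 → go right; 20 > 16 → go right; 20 < 35 → go left; 20 < 28 → go left. Place as left child of 28.
Insert 31: 31 < 42 → go left; 31 > 15 → go right; 31 > 16 → go right; 31 < 35 → go left; 31 > 28 → go right. Place as right child of 28.
Insert 29: 29 < 42 → go left; 29 > 15 → go right; 29 > 16 → go right; 29 < 35 → go left; 29 > 28 → go right; 29 < 31 → go left. Place as left child of 31.
Insert 37: 37 < 42 → go left; 37 > 15 → go right; 37 > 16 → go right; 37 > 35 → go right; 37 < 38 → go left. Place as left child of 38.
Insert 43: 43 > 42 → go right. Place as right child of 42.
Insert 52: 52 > 42 → go right; 52 > 43 → go right. Place as right child of 43.
Insert 57: 57 > 42 → go right; 57 > 43 → go right; 57 > 52 → go right. Place as right child of 52.
Insert 58: 58 > 42 → go right; 58 > 43 → go right; 58 > 52 → go right; 58 > 57 → go right. Place as right child of 57.
Insert 60: 60 > 42 → go right; 60 > 43 → go right; 60 > 52 → go right; 60 > 57 → go right; 60 > 58 → go right. Place as right child of 58.

Leaves: 10, 20, 29, 37, 60 — 5 in total.

5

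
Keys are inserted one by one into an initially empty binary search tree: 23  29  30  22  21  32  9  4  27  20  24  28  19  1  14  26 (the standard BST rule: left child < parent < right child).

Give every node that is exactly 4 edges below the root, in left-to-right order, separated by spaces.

4 20 26

Insert 23: tree is empty, so 23 becomes the root.
Insert 29: 29 > 23 → go right. Place as right child of 23.
Insert 30: 30 > 23 → go right; 30 > 29 → go right. Place as right child of 29.
Insert 22: 22 < 23 → go left. Place as left child of 23.
Insert 21: 21 < 23 → go left; 21 < 22 → go left. Place as left child of 22.
Insert 32: 32 > 23 → go right; 32 > 29 → go right; 32 > 30 → go right. Place as right child of 30.
Insert 9: 9 < 23 → go left; 9 < 22 → go left; 9 < 21 → go left. Place as left child of 21.
Insert 4: 4 < 23 → go left; 4 < 22 → go left; 4 < 21 → go left; 4 < 9 → go left. Place as left child of 9.
Insert 27: 27 > 23 → go right; 27 < 29 → go left. Place as left child of 29.
Insert 20: 20 < 23 → go left; 20 < 22 → go left; 20 < 21 → go left; 20 > 9 → go right. Place as right child of 9.
Insert 24: 24 > 23 → go right; 24 < 29 → go left; 24 < 27 → go left. Place as left child of 27.
Insert 28: 28 > 23 → go right; 28 < 29 → go left; 28 > 27 → go right. Place as right child of 27.
Insert 19: 19 < 23 → go left; 19 < 22 → go left; 19 < 21 → go left; 19 > 9 → go right; 19 < 20 → go left. Place as left child of 20.
Insert 1: 1 < 23 → go left; 1 < 22 → go left; 1 < 21 → go left; 1 < 9 → go left; 1 < 4 → go left. Place as left child of 4.
Insert 14: 14 < 23 → go left; 14 < 22 → go left; 14 < 21 → go left; 14 > 9 → go right; 14 < 20 → go left; 14 < 19 → go left. Place as left child of 19.
Insert 26: 26 > 23 → go right; 26 < 29 → go left; 26 < 27 → go left; 26 > 24 → go right. Place as right child of 24.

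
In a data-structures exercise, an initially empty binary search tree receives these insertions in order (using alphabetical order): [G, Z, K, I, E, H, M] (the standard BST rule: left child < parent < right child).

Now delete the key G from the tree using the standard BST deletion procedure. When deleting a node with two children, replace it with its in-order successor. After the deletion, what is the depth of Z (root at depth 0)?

1

Insert G: tree is empty, so G becomes the root.
Insert Z: Z > G → go right. Place as right child of G.
Insert K: K > G → go right; K < Z → go left. Place as left child of Z.
Insert I: I > G → go right; I < Z → go left; I < K → go left. Place as left child of K.
Insert E: E < G → go left. Place as left child of G.
Insert H: H > G → go right; H < Z → go left; H < K → go left; H < I → go left. Place as left child of I.
Insert M: M > G → go right; M < Z → go left; M > K → go right. Place as right child of K.

Delete G (two children — replace with in-order successor).
After deletion, path to Z: H → Z.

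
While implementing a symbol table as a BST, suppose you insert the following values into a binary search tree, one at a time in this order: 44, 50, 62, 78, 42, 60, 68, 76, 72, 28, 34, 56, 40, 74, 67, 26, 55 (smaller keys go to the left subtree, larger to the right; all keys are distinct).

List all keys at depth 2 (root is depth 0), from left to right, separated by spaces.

Insert 44: tree is empty, so 44 becomes the root.
Insert 50: 50 > 44 → go right. Place as right child of 44.
Insert 62: 62 > 44 → go right; 62 > 50 → go right. Place as right child of 50.
Insert 78: 78 > 44 → go right; 78 > 50 → go right; 78 > 62 → go right. Place as right child of 62.
Insert 42: 42 < 44 → go left. Place as left child of 44.
Insert 60: 60 > 44 → go right; 60 > 50 → go right; 60 < 62 → go left. Place as left child of 62.
Insert 68: 68 > 44 → go right; 68 > 50 → go right; 68 > 62 → go right; 68 < 78 → go left. Place as left child of 78.
Insert 76: 76 > 44 → go right; 76 > 50 → go right; 76 > 62 → go right; 76 < 78 → go left; 76 > 68 → go right. Place as right child of 68.
Insert 72: 72 > 44 → go right; 72 > 50 → go right; 72 > 62 → go right; 72 < 78 → go left; 72 > 68 → go right; 72 < 76 → go left. Place as left child of 76.
Insert 28: 28 < 44 → go left; 28 < 42 → go left. Place as left child of 42.
Insert 34: 34 < 44 → go left; 34 < 42 → go left; 34 > 28 → go right. Place as right child of 28.
Insert 56: 56 > 44 → go right; 56 > 50 → go right; 56 < 62 → go left; 56 < 60 → go left. Place as left child of 60.
Insert 40: 40 < 44 → go left; 40 < 42 → go left; 40 > 28 → go right; 40 > 34 → go right. Place as right child of 34.
Insert 74: 74 > 44 → go right; 74 > 50 → go right; 74 > 62 → go right; 74 < 78 → go left; 74 > 68 → go right; 74 < 76 → go left; 74 > 72 → go right. Place as right child of 72.
Insert 67: 67 > 44 → go right; 67 > 50 → go right; 67 > 62 → go right; 67 < 78 → go left; 67 < 68 → go left. Place as left child of 68.
Insert 26: 26 < 44 → go left; 26 < 42 → go left; 26 < 28 → go left. Place as left child of 28.
Insert 55: 55 > 44 → go right; 55 > 50 → go right; 55 < 62 → go left; 55 < 60 → go left; 55 < 56 → go left. Place as left child of 56.

28 62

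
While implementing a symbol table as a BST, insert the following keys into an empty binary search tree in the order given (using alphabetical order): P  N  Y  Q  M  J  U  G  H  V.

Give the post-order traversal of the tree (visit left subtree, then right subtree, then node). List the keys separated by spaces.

H G J M N V U Q Y P

Insert P: tree is empty, so P becomes the root.
Insert N: N < P → go left. Place as left child of P.
Insert Y: Y > P → go right. Place as right child of P.
Insert Q: Q > P → go right; Q < Y → go left. Place as left child of Y.
Insert M: M < P → go left; M < N → go left. Place as left child of N.
Insert J: J < P → go left; J < N → go left; J < M → go left. Place as left child of M.
Insert U: U > P → go right; U < Y → go left; U > Q → go right. Place as right child of Q.
Insert G: G < P → go left; G < N → go left; G < M → go left; G < J → go left. Place as left child of J.
Insert H: H < P → go left; H < N → go left; H < M → go left; H < J → go left; H > G → go right. Place as right child of G.
Insert V: V > P → go right; V < Y → go left; V > Q → go right; V > U → go right. Place as right child of U.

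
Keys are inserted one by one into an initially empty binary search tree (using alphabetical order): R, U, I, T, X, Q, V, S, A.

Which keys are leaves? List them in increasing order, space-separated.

A Q S V

R: root
U: right child of R (depth 1)
I: left child of R (depth 1)
T: left child of U (depth 2)
X: right child of U (depth 2)
Q: right child of I (depth 2)
V: left child of X (depth 3)
S: left child of T (depth 3)
A: left child of I (depth 2)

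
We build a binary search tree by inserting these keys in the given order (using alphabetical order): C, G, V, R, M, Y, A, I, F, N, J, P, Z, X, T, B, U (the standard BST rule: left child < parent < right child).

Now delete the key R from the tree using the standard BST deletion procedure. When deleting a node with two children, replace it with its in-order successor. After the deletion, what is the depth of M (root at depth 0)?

C: root
G: right child of C (depth 1)
V: right child of G (depth 2)
R: left child of V (depth 3)
M: left child of R (depth 4)
Y: right child of V (depth 3)
A: left child of C (depth 1)
I: left child of M (depth 5)
F: left child of G (depth 2)
N: right child of M (depth 5)
J: right child of I (depth 6)
P: right child of N (depth 6)
Z: right child of Y (depth 4)
X: left child of Y (depth 4)
T: right child of R (depth 4)
B: right child of A (depth 2)
U: right child of T (depth 5)

Delete R (two children — replace with in-order successor).
After deletion, path to M: C → G → V → T → M.

4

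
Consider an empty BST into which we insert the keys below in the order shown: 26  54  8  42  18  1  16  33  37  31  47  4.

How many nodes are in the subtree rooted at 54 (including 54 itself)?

6

Resulting structure (node: left, right):
  26: L=8, R=54
  54: L=42, R=–
  8: L=1, R=18
  42: L=33, R=47
  18: L=16, R=–
  1: L=–, R=4
  16: L=–, R=–
  33: L=31, R=37
  37: L=–, R=–
  31: L=–, R=–
  47: L=–, R=–
  4: L=–, R=–

Subtree rooted at 54 contains: 54, 42, 33, 31, 37, 47 — 6 nodes.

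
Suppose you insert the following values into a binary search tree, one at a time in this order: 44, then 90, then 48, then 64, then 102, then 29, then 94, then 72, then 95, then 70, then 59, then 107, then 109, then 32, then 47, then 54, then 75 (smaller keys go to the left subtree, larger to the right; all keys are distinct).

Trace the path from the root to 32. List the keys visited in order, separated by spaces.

44 29 32

44: root
90: right child of 44 (depth 1)
48: left child of 90 (depth 2)
64: right child of 48 (depth 3)
102: right child of 90 (depth 2)
29: left child of 44 (depth 1)
94: left child of 102 (depth 3)
72: right child of 64 (depth 4)
95: right child of 94 (depth 4)
70: left child of 72 (depth 5)
59: left child of 64 (depth 4)
107: right child of 102 (depth 3)
109: right child of 107 (depth 4)
32: right child of 29 (depth 2)
47: left child of 48 (depth 3)
54: left child of 59 (depth 5)
75: right child of 72 (depth 5)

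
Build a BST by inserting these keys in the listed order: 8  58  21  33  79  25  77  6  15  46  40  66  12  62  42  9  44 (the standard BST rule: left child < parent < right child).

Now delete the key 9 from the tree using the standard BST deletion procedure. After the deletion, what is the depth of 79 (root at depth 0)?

Resulting structure (node: left, right):
  8: L=6, R=58
  58: L=21, R=79
  21: L=15, R=33
  33: L=25, R=46
  79: L=77, R=–
  25: L=–, R=–
  77: L=66, R=–
  6: L=–, R=–
  15: L=12, R=–
  46: L=40, R=–
  40: L=–, R=42
  66: L=62, R=–
  12: L=9, R=–
  62: L=–, R=–
  42: L=–, R=44
  9: L=–, R=–
  44: L=–, R=–

Delete 9 (at most one child — splice it out).
After deletion, path to 79: 8 → 58 → 79.

2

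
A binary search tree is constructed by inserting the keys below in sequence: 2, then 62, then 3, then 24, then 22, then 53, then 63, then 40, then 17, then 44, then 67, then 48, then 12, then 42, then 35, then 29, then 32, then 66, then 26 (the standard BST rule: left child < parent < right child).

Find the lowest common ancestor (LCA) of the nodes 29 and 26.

2: root
62: right child of 2 (depth 1)
3: left child of 62 (depth 2)
24: right child of 3 (depth 3)
22: left child of 24 (depth 4)
53: right child of 24 (depth 4)
63: right child of 62 (depth 2)
40: left child of 53 (depth 5)
17: left child of 22 (depth 5)
44: right child of 40 (depth 6)
67: right child of 63 (depth 3)
48: right child of 44 (depth 7)
12: left child of 17 (depth 6)
42: left child of 44 (depth 7)
35: left child of 40 (depth 6)
29: left child of 35 (depth 7)
32: right child of 29 (depth 8)
66: left child of 67 (depth 4)
26: left child of 29 (depth 8)

Path to 29: 2 → 62 → 3 → 24 → 53 → 40 → 35 → 29
Path to 26: 2 → 62 → 3 → 24 → 53 → 40 → 35 → 29 → 26
29 lies on both paths and is an ancestor of the other node.

29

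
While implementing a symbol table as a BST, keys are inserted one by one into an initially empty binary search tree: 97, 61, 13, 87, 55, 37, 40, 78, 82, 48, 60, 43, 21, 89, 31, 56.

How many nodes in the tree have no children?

97: root
61: left child of 97 (depth 1)
13: left child of 61 (depth 2)
87: right child of 61 (depth 2)
55: right child of 13 (depth 3)
37: left child of 55 (depth 4)
40: right child of 37 (depth 5)
78: left child of 87 (depth 3)
82: right child of 78 (depth 4)
48: right child of 40 (depth 6)
60: right child of 55 (depth 4)
43: left child of 48 (depth 7)
21: left child of 37 (depth 5)
89: right child of 87 (depth 3)
31: right child of 21 (depth 6)
56: left child of 60 (depth 5)

Leaves: 31, 43, 56, 82, 89 — 5 in total.

5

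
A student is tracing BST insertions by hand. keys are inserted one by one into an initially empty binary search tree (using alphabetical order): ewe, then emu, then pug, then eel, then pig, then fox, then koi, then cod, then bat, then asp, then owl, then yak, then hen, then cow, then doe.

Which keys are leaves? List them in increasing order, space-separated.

asp doe hen owl yak

Insert ewe: tree is empty, so ewe becomes the root.
Insert emu: emu < ewe → go left. Place as left child of ewe.
Insert pug: pug > ewe → go right. Place as right child of ewe.
Insert eel: eel < ewe → go left; eel < emu → go left. Place as left child of emu.
Insert pig: pig > ewe → go right; pig < pug → go left. Place as left child of pug.
Insert fox: fox > ewe → go right; fox < pug → go left; fox < pig → go left. Place as left child of pig.
Insert koi: koi > ewe → go right; koi < pug → go left; koi < pig → go left; koi > fox → go right. Place as right child of fox.
Insert cod: cod < ewe → go left; cod < emu → go left; cod < eel → go left. Place as left child of eel.
Insert bat: bat < ewe → go left; bat < emu → go left; bat < eel → go left; bat < cod → go left. Place as left child of cod.
Insert asp: asp < ewe → go left; asp < emu → go left; asp < eel → go left; asp < cod → go left; asp < bat → go left. Place as left child of bat.
Insert owl: owl > ewe → go right; owl < pug → go left; owl < pig → go left; owl > fox → go right; owl > koi → go right. Place as right child of koi.
Insert yak: yak > ewe → go right; yak > pug → go right. Place as right child of pug.
Insert hen: hen > ewe → go right; hen < pug → go left; hen < pig → go left; hen > fox → go right; hen < koi → go left. Place as left child of koi.
Insert cow: cow < ewe → go left; cow < emu → go left; cow < eel → go left; cow > cod → go right. Place as right child of cod.
Insert doe: doe < ewe → go left; doe < emu → go left; doe < eel → go left; doe > cod → go right; doe > cow → go right. Place as right child of cow.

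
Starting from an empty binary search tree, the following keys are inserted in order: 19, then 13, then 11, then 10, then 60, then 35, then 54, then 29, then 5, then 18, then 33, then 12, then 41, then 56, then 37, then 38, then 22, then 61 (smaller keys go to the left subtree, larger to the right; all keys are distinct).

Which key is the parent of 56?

54

19: root
13: left child of 19 (depth 1)
11: left child of 13 (depth 2)
10: left child of 11 (depth 3)
60: right child of 19 (depth 1)
35: left child of 60 (depth 2)
54: right child of 35 (depth 3)
29: left child of 35 (depth 3)
5: left child of 10 (depth 4)
18: right child of 13 (depth 2)
33: right child of 29 (depth 4)
12: right child of 11 (depth 3)
41: left child of 54 (depth 4)
56: right child of 54 (depth 4)
37: left child of 41 (depth 5)
38: right child of 37 (depth 6)
22: left child of 29 (depth 4)
61: right child of 60 (depth 2)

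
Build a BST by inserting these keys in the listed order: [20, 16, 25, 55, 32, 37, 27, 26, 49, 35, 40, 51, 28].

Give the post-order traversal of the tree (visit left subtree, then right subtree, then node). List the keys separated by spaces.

16 26 28 27 35 40 51 49 37 32 55 25 20

20: root
16: left child of 20 (depth 1)
25: right child of 20 (depth 1)
55: right child of 25 (depth 2)
32: left child of 55 (depth 3)
37: right child of 32 (depth 4)
27: left child of 32 (depth 4)
26: left child of 27 (depth 5)
49: right child of 37 (depth 5)
35: left child of 37 (depth 5)
40: left child of 49 (depth 6)
51: right child of 49 (depth 6)
28: right child of 27 (depth 5)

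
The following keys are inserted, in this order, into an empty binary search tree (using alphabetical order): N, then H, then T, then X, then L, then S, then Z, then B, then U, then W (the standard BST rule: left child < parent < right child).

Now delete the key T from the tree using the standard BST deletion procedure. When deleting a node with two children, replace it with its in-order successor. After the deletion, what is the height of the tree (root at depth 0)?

Insert N: tree is empty, so N becomes the root.
Insert H: H < N → go left. Place as left child of N.
Insert T: T > N → go right. Place as right child of N.
Insert X: X > N → go right; X > T → go right. Place as right child of T.
Insert L: L < N → go left; L > H → go right. Place as right child of H.
Insert S: S > N → go right; S < T → go left. Place as left child of T.
Insert Z: Z > N → go right; Z > T → go right; Z > X → go right. Place as right child of X.
Insert B: B < N → go left; B < H → go left. Place as left child of H.
Insert U: U > N → go right; U > T → go right; U < X → go left. Place as left child of X.
Insert W: W > N → go right; W > T → go right; W < X → go left; W > U → go right. Place as right child of U.

Delete T (two children — replace with in-order successor).
After deletion, deepest node is Z at depth 3.

3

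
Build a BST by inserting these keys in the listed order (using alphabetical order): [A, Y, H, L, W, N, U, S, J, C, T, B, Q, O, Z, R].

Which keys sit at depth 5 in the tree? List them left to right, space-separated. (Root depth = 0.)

N

A: root
Y: right child of A (depth 1)
H: left child of Y (depth 2)
L: right child of H (depth 3)
W: right child of L (depth 4)
N: left child of W (depth 5)
U: right child of N (depth 6)
S: left child of U (depth 7)
J: left child of L (depth 4)
C: left child of H (depth 3)
T: right child of S (depth 8)
B: left child of C (depth 4)
Q: left child of S (depth 8)
O: left child of Q (depth 9)
Z: right child of Y (depth 2)
R: right child of Q (depth 9)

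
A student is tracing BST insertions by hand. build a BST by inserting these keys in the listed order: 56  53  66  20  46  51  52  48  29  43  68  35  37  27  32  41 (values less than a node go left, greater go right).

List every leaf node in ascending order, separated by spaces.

56: root
53: left child of 56 (depth 1)
66: right child of 56 (depth 1)
20: left child of 53 (depth 2)
46: right child of 20 (depth 3)
51: right child of 46 (depth 4)
52: right child of 51 (depth 5)
48: left child of 51 (depth 5)
29: left child of 46 (depth 4)
43: right child of 29 (depth 5)
68: right child of 66 (depth 2)
35: left child of 43 (depth 6)
37: right child of 35 (depth 7)
27: left child of 29 (depth 5)
32: left child of 35 (depth 7)
41: right child of 37 (depth 8)

27 32 41 48 52 68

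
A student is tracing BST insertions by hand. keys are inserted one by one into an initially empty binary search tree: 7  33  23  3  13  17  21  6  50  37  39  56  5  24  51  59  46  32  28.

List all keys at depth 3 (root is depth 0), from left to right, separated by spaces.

7: root
33: right child of 7 (depth 1)
23: left child of 33 (depth 2)
3: left child of 7 (depth 1)
13: left child of 23 (depth 3)
17: right child of 13 (depth 4)
21: right child of 17 (depth 5)
6: right child of 3 (depth 2)
50: right child of 33 (depth 2)
37: left child of 50 (depth 3)
39: right child of 37 (depth 4)
56: right child of 50 (depth 3)
5: left child of 6 (depth 3)
24: right child of 23 (depth 3)
51: left child of 56 (depth 4)
59: right child of 56 (depth 4)
46: right child of 39 (depth 5)
32: right child of 24 (depth 4)
28: left child of 32 (depth 5)

5 13 24 37 56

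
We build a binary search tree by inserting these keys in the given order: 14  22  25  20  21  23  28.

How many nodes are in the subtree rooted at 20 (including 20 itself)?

Insert 14: tree is empty, so 14 becomes the root.
Insert 22: 22 > 14 → go right. Place as right child of 14.
Insert 25: 25 > 14 → go right; 25 > 22 → go right. Place as right child of 22.
Insert 20: 20 > 14 → go right; 20 < 22 → go left. Place as left child of 22.
Insert 21: 21 > 14 → go right; 21 < 22 → go left; 21 > 20 → go right. Place as right child of 20.
Insert 23: 23 > 14 → go right; 23 > 22 → go right; 23 < 25 → go left. Place as left child of 25.
Insert 28: 28 > 14 → go right; 28 > 22 → go right; 28 > 25 → go right. Place as right child of 25.

Subtree rooted at 20 contains: 20, 21 — 2 nodes.

2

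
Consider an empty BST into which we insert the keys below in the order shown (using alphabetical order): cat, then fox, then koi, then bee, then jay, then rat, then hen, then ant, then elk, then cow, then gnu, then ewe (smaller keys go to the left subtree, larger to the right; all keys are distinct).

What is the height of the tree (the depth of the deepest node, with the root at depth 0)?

5

Insert cat: tree is empty, so cat becomes the root.
Insert fox: fox > cat → go right. Place as right child of cat.
Insert koi: koi > cat → go right; koi > fox → go right. Place as right child of fox.
Insert bee: bee < cat → go left. Place as left child of cat.
Insert jay: jay > cat → go right; jay > fox → go right; jay < koi → go left. Place as left child of koi.
Insert rat: rat > cat → go right; rat > fox → go right; rat > koi → go right. Place as right child of koi.
Insert hen: hen > cat → go right; hen > fox → go right; hen < koi → go left; hen < jay → go left. Place as left child of jay.
Insert ant: ant < cat → go left; ant < bee → go left. Place as left child of bee.
Insert elk: elk > cat → go right; elk < fox → go left. Place as left child of fox.
Insert cow: cow > cat → go right; cow < fox → go left; cow < elk → go left. Place as left child of elk.
Insert gnu: gnu > cat → go right; gnu > fox → go right; gnu < koi → go left; gnu < jay → go left; gnu < hen → go left. Place as left child of hen.
Insert ewe: ewe > cat → go right; ewe < fox → go left; ewe > elk → go right. Place as right child of elk.

The deepest node is gnu at depth 5.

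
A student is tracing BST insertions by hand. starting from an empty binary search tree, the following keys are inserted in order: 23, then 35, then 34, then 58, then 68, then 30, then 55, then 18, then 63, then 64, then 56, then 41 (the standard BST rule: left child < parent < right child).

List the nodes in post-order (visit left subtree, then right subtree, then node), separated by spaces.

18 30 34 41 56 55 64 63 68 58 35 23

Insert 23: tree is empty, so 23 becomes the root.
Insert 35: 35 > 23 → go right. Place as right child of 23.
Insert 34: 34 > 23 → go right; 34 < 35 → go left. Place as left child of 35.
Insert 58: 58 > 23 → go right; 58 > 35 → go right. Place as right child of 35.
Insert 68: 68 > 23 → go right; 68 > 35 → go right; 68 > 58 → go right. Place as right child of 58.
Insert 30: 30 > 23 → go right; 30 < 35 → go left; 30 < 34 → go left. Place as left child of 34.
Insert 55: 55 > 23 → go right; 55 > 35 → go right; 55 < 58 → go left. Place as left child of 58.
Insert 18: 18 < 23 → go left. Place as left child of 23.
Insert 63: 63 > 23 → go right; 63 > 35 → go right; 63 > 58 → go right; 63 < 68 → go left. Place as left child of 68.
Insert 64: 64 > 23 → go right; 64 > 35 → go right; 64 > 58 → go right; 64 < 68 → go left; 64 > 63 → go right. Place as right child of 63.
Insert 56: 56 > 23 → go right; 56 > 35 → go right; 56 < 58 → go left; 56 > 55 → go right. Place as right child of 55.
Insert 41: 41 > 23 → go right; 41 > 35 → go right; 41 < 58 → go left; 41 < 55 → go left. Place as left child of 55.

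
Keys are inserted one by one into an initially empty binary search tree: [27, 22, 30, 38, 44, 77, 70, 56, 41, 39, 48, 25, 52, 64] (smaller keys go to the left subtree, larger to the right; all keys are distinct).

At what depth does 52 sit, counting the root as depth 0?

8

Insert 27: tree is empty, so 27 becomes the root.
Insert 22: 22 < 27 → go left. Place as left child of 27.
Insert 30: 30 > 27 → go right. Place as right child of 27.
Insert 38: 38 > 27 → go right; 38 > 30 → go right. Place as right child of 30.
Insert 44: 44 > 27 → go right; 44 > 30 → go right; 44 > 38 → go right. Place as right child of 38.
Insert 77: 77 > 27 → go right; 77 > 30 → go right; 77 > 38 → go right; 77 > 44 → go right. Place as right child of 44.
Insert 70: 70 > 27 → go right; 70 > 30 → go right; 70 > 38 → go right; 70 > 44 → go right; 70 < 77 → go left. Place as left child of 77.
Insert 56: 56 > 27 → go right; 56 > 30 → go right; 56 > 38 → go right; 56 > 44 → go right; 56 < 77 → go left; 56 < 70 → go left. Place as left child of 70.
Insert 41: 41 > 27 → go right; 41 > 30 → go right; 41 > 38 → go right; 41 < 44 → go left. Place as left child of 44.
Insert 39: 39 > 27 → go right; 39 > 30 → go right; 39 > 38 → go right; 39 < 44 → go left; 39 < 41 → go left. Place as left child of 41.
Insert 48: 48 > 27 → go right; 48 > 30 → go right; 48 > 38 → go right; 48 > 44 → go right; 48 < 77 → go left; 48 < 70 → go left; 48 < 56 → go left. Place as left child of 56.
Insert 25: 25 < 27 → go left; 25 > 22 → go right. Place as right child of 22.
Insert 52: 52 > 27 → go right; 52 > 30 → go right; 52 > 38 → go right; 52 > 44 → go right; 52 < 77 → go left; 52 < 70 → go left; 52 < 56 → go left; 52 > 48 → go right. Place as right child of 48.
Insert 64: 64 > 27 → go right; 64 > 30 → go right; 64 > 38 → go right; 64 > 44 → go right; 64 < 77 → go left; 64 < 70 → go left; 64 > 56 → go right. Place as right child of 56.

Path to 52: 27 → 30 → 38 → 44 → 77 → 70 → 56 → 48 → 52, which is 8 edges.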